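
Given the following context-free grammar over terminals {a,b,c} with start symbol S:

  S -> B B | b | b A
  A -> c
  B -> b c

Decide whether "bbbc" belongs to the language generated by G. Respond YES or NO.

Convert to CNF:
  S -> B B | T0 A | b
  A -> c
  B -> T0 T1
  T0 -> b
  T1 -> c

CYK fill:
  T[0,0] 'b' = {S,T0}  orig:{S}
  T[1,1] 'b' = {S,T0}  orig:{S}
  T[2,2] 'b' = {S,T0}  orig:{S}
  T[3,3] 'c' = {A,T1}  orig:{A}
  T[0,1] 'bb' = ∅
  T[1,2] 'bb' = ∅
  T[2,3] 'bc' = {B,S}
  T[0,2] 'bbb' = ∅
  T[1,3] 'bbc' = ∅
  T[0,3] 'bbbc' = ∅

S ∉ T[0,3] ⇒ NO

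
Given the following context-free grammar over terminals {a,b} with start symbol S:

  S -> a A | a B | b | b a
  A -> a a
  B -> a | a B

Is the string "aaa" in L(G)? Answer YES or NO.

CNF form of G:
  S -> T0 A | T0 B | T1 T0 | b
  A -> T0 T0
  B -> T0 B | a
  T0 -> a
  T1 -> b

Fill CYK table bottom-up:
  [0..0]={B,T0}  "a"  orig:{B}
  [1..1]={B,T0}  "a"  orig:{B}
  [2..2]={B,T0}  "a"  orig:{B}
  [0..1]={A,B,S}  "aa"
  [1..2]={A,B,S}  "aa"
  [0..2]={B,S}  "aaa"

S ∈ T[0,2] ⇒ YES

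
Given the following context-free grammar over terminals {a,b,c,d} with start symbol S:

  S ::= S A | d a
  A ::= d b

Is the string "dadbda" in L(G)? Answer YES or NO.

CNF form of G:
  S -> S A | T0 T2
  A -> T0 T1
  T0 -> d
  T1 -> b
  T2 -> a

CYK table (by increasing span):
  cell(0,0) d: {T0}  orig:{}
  cell(1,1) a: {T2}  orig:{}
  cell(2,2) d: {T0}  orig:{}
  cell(3,3) b: {T1}  orig:{}
  cell(4,4) d: {T0}  orig:{}
  cell(5,5) a: {T2}  orig:{}
  cell(0,1) da: {S}
  cell(1,2) ad: ∅
  cell(2,3) db: {A}
  cell(3,4) bd: ∅
  cell(4,5) da: {S}
  cell(0,2) dad: ∅
  cell(1,3) adb: ∅
  cell(2,4) dbd: ∅
  cell(3,5) bda: ∅
  cell(0,3) dadb: {S}
  cell(1,4) adbd: ∅
  cell(2,5) dbda: ∅
  cell(0,4) dadbd: ∅
  cell(1,5) adbda: ∅
  cell(0,5) dadbda: ∅

S ∉ T[0,5] ⇒ NO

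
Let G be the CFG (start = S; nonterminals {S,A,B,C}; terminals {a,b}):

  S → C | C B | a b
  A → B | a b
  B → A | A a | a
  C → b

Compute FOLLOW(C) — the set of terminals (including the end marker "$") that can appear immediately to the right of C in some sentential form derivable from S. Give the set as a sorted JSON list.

FIRST iteration:
round 1:
  A via A→a b: +{a}
  B via B→A: +{a}
  C via C→b: +{b}
  S via S→C: +{b}
  S via S→a b: +{a}
  S: {a,b}  A: {a}  B: {a}  C: {b}
round 2: (no change)
  S: {a,b}  A: {a}  B: {a}  C: {b}

Compute FOLLOW by fixpoint:
initialize: $ ∈ FOLLOW(S)
iter 1:
  B→A a: FOLLOW(A) ⊇ FIRST(a) = {a}; new: +{a}
  S→C: FOLLOW(C) ⊇ FOLLOW(S) ⊇ {$}; new: +{$}
  S→C B: FOLLOW(C) ⊇ FIRST(B) = {a}; new: +{a}
  S→C B: FOLLOW(B) ⊇ FOLLOW(S) ⊇ {$}; new: +{$}
  S: {$}  A: {a}  B: {$}  C: {$,a}
iter 2:
  A→B: FOLLOW(B) ⊇ FOLLOW(A) ⊇ {a}; new: +{a}
  B→A: FOLLOW(A) ⊇ FOLLOW(B) ⊇ {$,a}; new: +{$}
  S: {$}  A: {$,a}  B: {$,a}  C: {$,a}
iter 3: (stable)
  S: {$}  A: {$,a}  B: {$,a}  C: {$,a}

FOLLOW(C) = ["$", "a"]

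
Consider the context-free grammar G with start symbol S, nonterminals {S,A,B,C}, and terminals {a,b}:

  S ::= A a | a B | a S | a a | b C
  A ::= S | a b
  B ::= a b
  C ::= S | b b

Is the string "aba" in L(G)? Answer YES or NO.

Convert to CNF:
  S -> A T0 | T0 B | T0 S | T0 T0 | T1 C
  A -> A T0 | T0 B | T0 S | T0 T0 | T0 T1 | T1 C
  B -> T0 T1
  C -> A T0 | T0 B | T0 S | T0 T0 | T1 C | T1 T1
  T0 -> a
  T1 -> b

CYK table (by increasing span):
  [0..0]={T0}  "a"  orig:{}
  [1..1]={T1}  "b"  orig:{}
  [2..2]={T0}  "a"  orig:{}
  [0..1]={A,B}  "ab"
  [1..2]=∅  "ba"
  [0..2]={A,C,S}  "aba"

S ∈ T[0,2] ⇒ YES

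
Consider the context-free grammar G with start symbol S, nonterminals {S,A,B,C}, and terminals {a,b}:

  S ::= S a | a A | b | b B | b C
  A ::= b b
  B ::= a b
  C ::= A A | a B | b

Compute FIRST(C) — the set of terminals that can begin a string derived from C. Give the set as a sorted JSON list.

Compute FIRST by fixpoint:
iter 1:
  A via A→b b: +{b}
  B via B→a b: +{a}
  C via C→A A: +{b}
  C via C→a B: +{a}
  S via S→a A: +{a}
  S via S→b: +{b}
  FIRST[S]={a,b}  FIRST[A]={b}  FIRST[B]={a}  FIRST[C]={a,b}
iter 2: done
  FIRST[S]={a,b}  FIRST[A]={b}  FIRST[B]={a}  FIRST[C]={a,b}

FIRST(C) = ["a", "b"]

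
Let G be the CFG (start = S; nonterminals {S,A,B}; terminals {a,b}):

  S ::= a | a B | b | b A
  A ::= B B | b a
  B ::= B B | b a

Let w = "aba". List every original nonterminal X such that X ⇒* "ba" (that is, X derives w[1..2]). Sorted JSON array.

CNF form of G:
  S -> T0 A | T1 B | a | b
  A -> B B | T0 T1
  B -> B B | T0 T1
  T0 -> b
  T1 -> a

CYK table (by increasing span) (cells [i..j] with 1 ≤ i ≤ j ≤ 2 only):
  cell(1,1) b: {S,T0}  orig:{S}
  cell(2,2) a: {S,T1}  orig:{S}
  cell(1,2) ba: {A,B}

Original NTs in T[1,2] deriving "ba": ["A", "B"]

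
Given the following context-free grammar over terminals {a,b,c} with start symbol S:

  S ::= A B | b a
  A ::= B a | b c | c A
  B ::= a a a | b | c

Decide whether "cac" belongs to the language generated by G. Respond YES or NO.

Convert to CNF:
  S -> A B | T1 T0
  A -> B T0 | T1 T2 | T2 A
  B -> T0 X3 | b | c
  T0 -> a
  T1 -> b
  T2 -> c
  X3 -> T0 T0

Fill CYK table bottom-up:
  T[0,0] 'c' = {B,T2}  orig:{B}
  T[1,1] 'a' = {T0}  orig:{}
  T[2,2] 'c' = {B,T2}  orig:{B}
  T[0,1] 'ca' = {A}
  T[1,2] 'ac' = ∅
  T[0,2] 'cac' = {S}

S ∈ T[0,2] ⇒ YES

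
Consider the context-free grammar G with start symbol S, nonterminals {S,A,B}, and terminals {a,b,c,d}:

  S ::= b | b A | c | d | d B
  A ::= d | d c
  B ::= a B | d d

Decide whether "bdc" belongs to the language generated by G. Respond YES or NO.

CNF form of G:
  S -> T0 B | T3 A | b | c | d
  A -> T0 T1 | d
  B -> T0 T0 | T2 B
  T0 -> d
  T1 -> c
  T2 -> a
  T3 -> b

CYK table (by increasing span):
  T[0,0] 'b' = {S,T3}  orig:{S}
  T[1,1] 'd' = {A,S,T0}  orig:{A,S}
  T[2,2] 'c' = {S,T1}  orig:{S}
  T[0,1] 'bd' = {S}
  T[1,2] 'dc' = {A}
  T[0,2] 'bdc' = {S}

S ∈ T[0,2] ⇒ YES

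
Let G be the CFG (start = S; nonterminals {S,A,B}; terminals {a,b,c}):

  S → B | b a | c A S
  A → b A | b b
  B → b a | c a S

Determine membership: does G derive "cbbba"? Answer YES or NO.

CNF form of G:
  S -> T0 T1 | T2 X4 | T2 X5
  A -> T0 A | T0 T0
  B -> T0 T1 | T2 X3
  T0 -> b
  T1 -> a
  T2 -> c
  X3 -> T1 S
  X4 -> A S
  X5 -> T1 S

Fill CYK table bottom-up:
  cell(0,0) c: {T2}  orig:{}
  cell(1,1) b: {T0}  orig:{}
  cell(2,2) b: {T0}  orig:{}
  cell(3,3) b: {T0}  orig:{}
  cell(4,4) a: {T1}  orig:{}
  cell(0,1) cb: ∅
  cell(1,2) bb: {A}
  cell(2,3) bb: {A}
  cell(3,4) ba: {B,S}
  cell(0,2) cbb: ∅
  cell(1,3) bbb: {A}
  cell(2,4) bba: ∅
  cell(0,3) cbbb: ∅
  cell(1,4) bbba: {X4}  orig:{}
  cell(0,4) cbbba: {S}

S ∈ T[0,4] ⇒ YES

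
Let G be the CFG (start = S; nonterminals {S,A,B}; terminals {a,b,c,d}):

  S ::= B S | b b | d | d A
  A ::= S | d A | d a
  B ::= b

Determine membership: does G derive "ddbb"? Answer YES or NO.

CNF form of G:
  S -> B S | T0 T0 | T1 A | d
  A -> B S | T0 T0 | T1 A | T1 T2 | d
  B -> b
  T0 -> b
  T1 -> d
  T2 -> a

CYK table (by increasing span):
  [0..0]={A,S,T1}  "d"  orig:{A,S}
  [1..1]={A,S,T1}  "d"  orig:{A,S}
  [2..2]={B,T0}  "b"  orig:{B}
  [3..3]={B,T0}  "b"  orig:{B}
  [0..1]={A,S}  "dd"
  [1..2]=∅  "db"
  [2..3]={A,S}  "bb"
  [0..2]=∅  "ddb"
  [1..3]={A,S}  "dbb"
  [0..3]={A,S}  "ddbb"

S ∈ T[0,3] ⇒ YES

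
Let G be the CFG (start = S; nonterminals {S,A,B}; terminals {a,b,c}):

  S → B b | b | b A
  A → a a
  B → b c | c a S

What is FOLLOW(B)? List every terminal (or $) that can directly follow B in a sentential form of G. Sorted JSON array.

Compute FIRST by fixpoint:
round 1:
  A via A→a a: +{a}
  B via B→b c: +{b}
  B via B→c a S: +{c}
  S via S→B b: +{b,c}
  FIRST[S]={b,c}  FIRST[A]={a}  FIRST[B]={b,c}
round 2: (no change)
  FIRST[S]={b,c}  FIRST[A]={a}  FIRST[B]={b,c}

Compute FOLLOW by fixpoint:
FOLLOW(S) := {$}
pass 1:
  S→B b: FOLLOW(B) ⊇ FIRST(b) = {b}; new: +{b}
  S→b A: FOLLOW(A) ⊇ FOLLOW(S) ⊇ {$}; new: +{$}
  FOLLOW[S]={$}  FOLLOW[A]={$}  FOLLOW[B]={b}
pass 2:
  B→c a S: FOLLOW(S) ⊇ FOLLOW(B) ⊇ {b}; new: +{b}
  S→b A: FOLLOW(A) ⊇ FOLLOW(S) ⊇ {$,b}; new: +{b}
  FOLLOW[S]={$,b}  FOLLOW[A]={$,b}  FOLLOW[B]={b}
pass 3: (stable)
  FOLLOW[S]={$,b}  FOLLOW[A]={$,b}  FOLLOW[B]={b}

FOLLOW(B) = ["b"]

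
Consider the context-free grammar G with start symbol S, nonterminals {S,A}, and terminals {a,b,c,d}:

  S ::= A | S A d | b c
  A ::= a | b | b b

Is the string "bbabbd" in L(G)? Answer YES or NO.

Convert to CNF:
  S -> S X3 | T0 T0 | T0 T2 | a | b
  A -> T0 T0 | a | b
  T0 -> b
  T1 -> d
  T2 -> c
  X3 -> A T1

CYK fill:
  cell(0,0) b: {A,S,T0}  orig:{A,S}
  cell(1,1) b: {A,S,T0}  orig:{A,S}
  cell(2,2) a: {A,S}
  cell(3,3) b: {A,S,T0}  orig:{A,S}
  cell(4,4) b: {A,S,T0}  orig:{A,S}
  cell(5,5) d: {T1}  orig:{}
  cell(0,1) bb: {A,S}
  cell(1,2) ba: ∅
  cell(2,3) ab: ∅
  cell(3,4) bb: {A,S}
  cell(4,5) bd: {X3}  orig:{}
  cell(0,2) bba: ∅
  cell(1,3) bab: ∅
  cell(2,4) abb: ∅
  cell(3,5) bbd: {S,X3}  orig:{S}
  cell(0,3) bbab: ∅
  cell(1,4) babb: ∅
  cell(2,5) abbd: {S}
  cell(0,4) bbabb: ∅
  cell(1,5) babbd: ∅
  cell(0,5) bbabbd: ∅

S ∉ T[0,5] ⇒ NO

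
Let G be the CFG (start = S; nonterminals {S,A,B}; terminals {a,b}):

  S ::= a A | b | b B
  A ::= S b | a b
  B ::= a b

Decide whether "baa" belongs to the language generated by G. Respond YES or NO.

Convert to CNF:
  S -> T0 B | T1 A | b
  A -> S T0 | T1 T0
  B -> T1 T0
  T0 -> b
  T1 -> a

CYK table (by increasing span):
  [0..0]={S,T0}  "b"  orig:{S}
  [1..1]={T1}  "a"  orig:{}
  [2..2]={T1}  "a"  orig:{}
  [0..1]=∅  "ba"
  [1..2]=∅  "aa"
  [0..2]=∅  "baa"

S ∉ T[0,2] ⇒ NO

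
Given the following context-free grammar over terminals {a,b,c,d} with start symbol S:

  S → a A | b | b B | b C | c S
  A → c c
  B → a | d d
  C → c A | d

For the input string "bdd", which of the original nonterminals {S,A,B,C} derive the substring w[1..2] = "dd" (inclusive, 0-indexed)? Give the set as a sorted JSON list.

CNF form of G:
  S -> T0 S | T2 A | T3 B | T3 C | b
  A -> T0 T0
  B -> T1 T1 | a
  C -> T0 A | d
  T0 -> c
  T1 -> d
  T2 -> a
  T3 -> b

CYK table (by increasing span) (cells [i..j] with 1 ≤ i ≤ j ≤ 2 only):
  cell(1,1) d: {C,T1}  orig:{C}
  cell(2,2) d: {C,T1}  orig:{C}
  cell(1,2) dd: {B}

Original NTs in T[1,2] deriving "dd": ["B"]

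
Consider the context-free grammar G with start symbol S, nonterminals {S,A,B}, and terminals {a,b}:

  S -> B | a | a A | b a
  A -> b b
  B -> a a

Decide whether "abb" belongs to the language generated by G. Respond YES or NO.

Convert to CNF:
  S -> T0 T1 | T1 A | T1 T1 | a
  A -> T0 T0
  B -> T1 T1
  T0 -> b
  T1 -> a

CYK fill:
  T[0,0] 'a' = {S,T1}  orig:{S}
  T[1,1] 'b' = {T0}  orig:{}
  T[2,2] 'b' = {T0}  orig:{}
  T[0,1] 'ab' = ∅
  T[1,2] 'bb' = {A}
  T[0,2] 'abb' = {S}

S ∈ T[0,2] ⇒ YES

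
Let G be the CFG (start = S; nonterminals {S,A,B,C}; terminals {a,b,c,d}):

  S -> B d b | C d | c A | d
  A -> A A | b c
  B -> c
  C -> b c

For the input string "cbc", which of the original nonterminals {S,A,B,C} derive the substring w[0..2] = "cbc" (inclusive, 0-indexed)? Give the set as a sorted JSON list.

CNF form of G:
  S -> B X3 | C T2 | T1 A | d
  A -> A A | T0 T1
  B -> c
  C -> T0 T1
  T0 -> b
  T1 -> c
  T2 -> d
  X3 -> T2 T0

CYK table (by increasing span) — only the sub-triangle for w[0..2]:
  [0..0]={B,T1}  "c"  orig:{B}
  [1..1]={T0}  "b"  orig:{}
  [2..2]={B,T1}  "c"  orig:{B}
  [0..1]=∅  "cb"
  [1..2]={A,C}  "bc"
  [0..2]={S}  "cbc"

Original NTs in T[0,2] deriving "cbc": ["S"]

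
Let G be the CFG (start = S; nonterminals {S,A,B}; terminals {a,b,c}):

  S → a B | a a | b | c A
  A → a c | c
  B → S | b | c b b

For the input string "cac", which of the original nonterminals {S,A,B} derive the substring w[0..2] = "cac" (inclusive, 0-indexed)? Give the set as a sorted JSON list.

Convert to CNF:
  S -> T0 B | T0 T0 | T1 A | b
  A -> T0 T1 | c
  B -> T0 B | T0 T0 | T1 A | T1 X3 | b
  T0 -> a
  T1 -> c
  T2 -> b
  X3 -> T2 T2

CYK fill, restricted to cells inside w[0..2]:
  T[0,0] 'c' = {A,T1}  orig:{A}
  T[1,1] 'a' = {T0}  orig:{}
  T[2,2] 'c' = {A,T1}  orig:{A}
  T[0,1] 'ca' = ∅
  T[1,2] 'ac' = {A}
  T[0,2] 'cac' = {B,S}

Original NTs in T[0,2] deriving "cac": ["B", "S"]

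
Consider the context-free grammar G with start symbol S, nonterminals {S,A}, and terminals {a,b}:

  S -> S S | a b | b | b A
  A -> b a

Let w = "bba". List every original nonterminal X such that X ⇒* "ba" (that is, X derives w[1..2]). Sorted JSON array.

Convert to CNF:
  S -> S S | T0 A | T1 T0 | b
  A -> T0 T1
  T0 -> b
  T1 -> a

CYK fill — only the sub-triangle for w[1..2]:
  [1..1]={S,T0}  "b"  orig:{S}
  [2..2]={T1}  "a"  orig:{}
  [1..2]={A}  "ba"

Original NTs in T[1,2] deriving "ba": ["A"]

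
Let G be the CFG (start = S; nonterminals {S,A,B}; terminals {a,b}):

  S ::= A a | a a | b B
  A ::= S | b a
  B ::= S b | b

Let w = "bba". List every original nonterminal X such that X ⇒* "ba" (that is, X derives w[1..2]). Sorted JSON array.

CNF form of G:
  S -> A T0 | T0 T0 | T1 B
  A -> A T0 | T0 T0 | T1 B | T1 T0
  B -> S T1 | b
  T0 -> a
  T1 -> b

CYK fill, restricted to cells inside w[1..2]:
  T[1,1] 'b' = {B,T1}  orig:{B}
  T[2,2] 'a' = {T0}  orig:{}
  T[1,2] 'ba' = {A}

Original NTs in T[1,2] deriving "ba": ["A"]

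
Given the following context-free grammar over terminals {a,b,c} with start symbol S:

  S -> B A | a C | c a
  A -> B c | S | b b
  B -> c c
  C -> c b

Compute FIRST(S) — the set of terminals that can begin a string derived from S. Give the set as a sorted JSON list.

FIRST iteration:
pass 1:
  A via A→b b: +{b}
  B via B→c c: +{c}
  C via C→c b: +{c}
  S via S→B A: +{c}
  S via S→a C: +{a}
  FIRST(S)={a,c}  FIRST(A)={b}  FIRST(B)={c}  FIRST(C)={c}
pass 2:
  A via A→B c: +{c}
  A via A→S: +{a}
  FIRST(S)={a,c}  FIRST(A)={a,b,c}  FIRST(B)={c}  FIRST(C)={c}
pass 3: — fixpoint
  FIRST(S)={a,c}  FIRST(A)={a,b,c}  FIRST(B)={c}  FIRST(C)={c}

FIRST(S) = ["a", "c"]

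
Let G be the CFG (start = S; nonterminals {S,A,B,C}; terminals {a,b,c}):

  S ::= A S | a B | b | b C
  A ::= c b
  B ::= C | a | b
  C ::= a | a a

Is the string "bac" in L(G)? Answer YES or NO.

Convert to CNF:
  S -> A S | T1 C | T2 B | b
  A -> T0 T1
  B -> T2 T2 | a | b
  C -> T2 T2 | a
  T0 -> c
  T1 -> b
  T2 -> a

CYK table (by increasing span):
  [0..0]={B,S,T1}  "b"  orig:{B,S}
  [1..1]={B,C,T2}  "a"  orig:{B,C}
  [2..2]={T0}  "c"  orig:{}
  [0..1]={S}  "ba"
  [1..2]=∅  "ac"
  [0..2]=∅  "bac"

S ∉ T[0,2] ⇒ NO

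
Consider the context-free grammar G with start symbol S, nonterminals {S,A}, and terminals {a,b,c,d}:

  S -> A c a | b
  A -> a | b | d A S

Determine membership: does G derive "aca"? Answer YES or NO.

CNF form of G:
  S -> A X4 | b
  A -> T0 X3 | a | b
  T0 -> d
  T1 -> c
  T2 -> a
  X3 -> A S
  X4 -> T1 T2

Fill CYK table bottom-up:
  T[0,0] 'a' = {A,T2}  orig:{A}
  T[1,1] 'c' = {T1}  orig:{}
  T[2,2] 'a' = {A,T2}  orig:{A}
  T[0,1] 'ac' = ∅
  T[1,2] 'ca' = {X4}  orig:{}
  T[0,2] 'aca' = {S}

S ∈ T[0,2] ⇒ YES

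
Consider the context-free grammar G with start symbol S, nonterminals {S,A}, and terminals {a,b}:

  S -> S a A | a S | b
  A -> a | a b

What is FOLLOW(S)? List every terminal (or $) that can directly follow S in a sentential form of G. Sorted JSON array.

FIRST sets, iterate to fixpoint:
iter 1:
  A via A→a: +{a}
  S via S→a S: +{a}
  S via S→b: +{b}
  FIRST(S)={a,b}  FIRST(A)={a}
iter 2: done
  FIRST(S)={a,b}  FIRST(A)={a}

Compute FOLLOW by fixpoint:
seed FOLLOW(S) with $
[1]
  S→S a A: FOLLOW(S) ⊇ FIRST(a) = {a}; new: +{a}
  S→S a A: FOLLOW(A) ⊇ FOLLOW(S) ⊇ {$,a}; new: +{$,a}
  S: {$,a}  A: {$,a}
[2] done
  S: {$,a}  A: {$,a}

FOLLOW(S) = ["$", "a"]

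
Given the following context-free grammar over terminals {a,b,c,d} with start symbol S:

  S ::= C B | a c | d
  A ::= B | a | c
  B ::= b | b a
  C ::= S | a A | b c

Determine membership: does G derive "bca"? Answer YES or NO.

Convert to CNF:
  S -> C B | T1 T2 | d
  A -> T0 T1 | a | b | c
  B -> T0 T1 | b
  C -> C B | T0 T2 | T1 A | T1 T2 | d
  T0 -> b
  T1 -> a
  T2 -> c

Fill CYK table bottom-up:
  T[0,0] 'b' = {A,B,T0}  orig:{A,B}
  T[1,1] 'c' = {A,T2}  orig:{A}
  T[2,2] 'a' = {A,T1}  orig:{A}
  T[0,1] 'bc' = {C}
  T[1,2] 'ca' = ∅
  T[0,2] 'bca' = ∅

S ∉ T[0,2] ⇒ NO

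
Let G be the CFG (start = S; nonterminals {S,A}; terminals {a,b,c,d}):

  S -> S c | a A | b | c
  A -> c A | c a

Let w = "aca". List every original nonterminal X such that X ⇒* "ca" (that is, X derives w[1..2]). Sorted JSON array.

Convert to CNF:
  S -> S T0 | T1 A | b | c
  A -> T0 A | T0 T1
  T0 -> c
  T1 -> a

Fill CYK table bottom-up — only the sub-triangle for w[1..2]:
  T[1,1] 'c' = {S,T0}  orig:{S}
  T[2,2] 'a' = {T1}  orig:{}
  T[1,2] 'ca' = {A}

Original NTs in T[1,2] deriving "ca": ["A"]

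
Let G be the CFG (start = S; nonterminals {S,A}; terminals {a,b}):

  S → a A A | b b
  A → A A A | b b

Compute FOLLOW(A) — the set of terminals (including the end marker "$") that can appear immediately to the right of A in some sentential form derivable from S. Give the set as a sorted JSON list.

FIRST iteration:
round 1:
  A via A→b b: +{b}
  S via S→a A A: +{a}
  S via S→b b: +{b}
  S: {a,b}  A: {b}
round 2: (no change)
  S: {a,b}  A: {b}

FOLLOW sets:
FOLLOW(S) := {$}
[1]
  A→A A A: FOLLOW(A) ⊇ FIRST(A) = {b}; new: +{b}
  S→a A A: FOLLOW(A) ⊇ FOLLOW(S) ⊇ {$}; new: +{$}
  FOLLOW(S)={$}  FOLLOW(A)={$,b}
[2] — fixpoint
  FOLLOW(S)={$}  FOLLOW(A)={$,b}

FOLLOW(A) = ["$", "b"]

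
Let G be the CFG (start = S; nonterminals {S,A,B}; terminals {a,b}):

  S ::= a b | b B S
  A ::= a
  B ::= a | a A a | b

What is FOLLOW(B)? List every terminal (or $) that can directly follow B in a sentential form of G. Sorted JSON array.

FIRST sets, iterate to fixpoint:
pass 1:
  A via A→a: +{a}
  B via B→a: +{a}
  B via B→b: +{b}
  S via S→a b: +{a}
  S via S→b B S: +{b}
  S: {a,b}  A: {a}  B: {a,b}
pass 2: done
  S: {a,b}  A: {a}  B: {a,b}

Compute FOLLOW by fixpoint:
initialize: $ ∈ FOLLOW(S)
[1]
  B→a A a: FOLLOW(A) ⊇ FIRST(a) = {a}; new: +{a}
  S→b B S: FOLLOW(B) ⊇ FIRST(S) = {a,b}; new: +{a,b}
  FOLLOW(S)={$}  FOLLOW(A)={a}  FOLLOW(B)={a,b}
[2] done
  FOLLOW(S)={$}  FOLLOW(A)={a}  FOLLOW(B)={a,b}

FOLLOW(B) = ["a", "b"]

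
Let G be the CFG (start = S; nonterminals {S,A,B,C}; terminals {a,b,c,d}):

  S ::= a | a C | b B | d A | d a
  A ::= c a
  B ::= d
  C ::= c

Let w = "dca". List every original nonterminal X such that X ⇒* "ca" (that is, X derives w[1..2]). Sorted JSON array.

Convert to CNF:
  S -> T1 C | T2 B | T3 A | T3 T1 | a
  A -> T0 T1
  B -> d
  C -> c
  T0 -> c
  T1 -> a
  T2 -> b
  T3 -> d

CYK fill, restricted to cells inside w[1..2]:
  [1..1]={C,T0}  "c"  orig:{C}
  [2..2]={S,T1}  "a"  orig:{S}
  [1..2]={A}  "ca"

Original NTs in T[1,2] deriving "ca": ["A"]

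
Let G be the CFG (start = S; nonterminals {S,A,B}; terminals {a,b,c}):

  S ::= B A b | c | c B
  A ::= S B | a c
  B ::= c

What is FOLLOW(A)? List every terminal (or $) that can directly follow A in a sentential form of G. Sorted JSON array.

Compute FIRST by fixpoint:
[1]
  A via A→a c: +{a}
  B via B→c: +{c}
  S via S→B A b: +{c}
  S: {c}  A: {a}  B: {c}
[2]
  A via A→S B: +{c}
  S: {c}  A: {a,c}  B: {c}
[3] done
  S: {c}  A: {a,c}  B: {c}

FOLLOW sets:
seed FOLLOW(S) with $
iter 1:
  A→S B: FOLLOW(S) ⊇ FIRST(B) = {c}; new: +{c}
  S→B A b: FOLLOW(B) ⊇ FIRST(A) = {a,c}; new: +{a,c}
  S→B A b: FOLLOW(A) ⊇ FIRST(b) = {b}; new: +{b}
  S→c B: FOLLOW(B) ⊇ FOLLOW(S) ⊇ {$,c}; new: +{$}
  S: {$,c}  A: {b}  B: {$,a,c}
iter 2:
  A→S B: FOLLOW(B) ⊇ FOLLOW(A) ⊇ {b}; new: +{b}
  S: {$,c}  A: {b}  B: {$,a,b,c}
iter 3: — fixpoint
  S: {$,c}  A: {b}  B: {$,a,b,c}

FOLLOW(A) = ["b"]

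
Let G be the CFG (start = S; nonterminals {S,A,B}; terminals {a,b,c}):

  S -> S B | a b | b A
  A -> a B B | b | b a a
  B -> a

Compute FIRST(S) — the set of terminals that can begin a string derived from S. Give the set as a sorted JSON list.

FIRST sets, iterate to fixpoint:
iter 1:
  A via A→a B B: +{a}
  A via A→b: +{b}
  B via B→a: +{a}
  S via S→a b: +{a}
  S via S→b A: +{b}
  FIRST(S)={a,b}  FIRST(A)={a,b}  FIRST(B)={a}
iter 2: done
  FIRST(S)={a,b}  FIRST(A)={a,b}  FIRST(B)={a}

FIRST(S) = ["a", "b"]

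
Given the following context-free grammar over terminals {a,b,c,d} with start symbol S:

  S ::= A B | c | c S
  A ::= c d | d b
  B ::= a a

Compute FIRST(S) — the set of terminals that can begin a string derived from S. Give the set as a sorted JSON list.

FIRST iteration:
iter 1:
  A via A→c d: +{c}
  A via A→d b: +{d}
  B via B→a a: +{a}
  S via S→A B: +{c,d}
  S: {c,d}  A: {c,d}  B: {a}
iter 2: done
  S: {c,d}  A: {c,d}  B: {a}

FIRST(S) = ["c", "d"]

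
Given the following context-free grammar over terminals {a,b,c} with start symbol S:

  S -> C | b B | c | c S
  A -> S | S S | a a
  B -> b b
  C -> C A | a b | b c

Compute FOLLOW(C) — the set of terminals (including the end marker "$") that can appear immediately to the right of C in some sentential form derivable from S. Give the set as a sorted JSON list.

Compute FIRST by fixpoint:
pass 1:
  A via A→a a: +{a}
  B via B→b b: +{b}
  C via C→a b: +{a}
  C via C→b c: +{b}
  S via S→C: +{a,b}
  S via S→c: +{c}
  FIRST(S)={a,b,c}  FIRST(A)={a}  FIRST(B)={b}  FIRST(C)={a,b}
pass 2:
  A via A→S: +{b,c}
  FIRST(S)={a,b,c}  FIRST(A)={a,b,c}  FIRST(B)={b}  FIRST(C)={a,b}
pass 3: — fixpoint
  FIRST(S)={a,b,c}  FIRST(A)={a,b,c}  FIRST(B)={b}  FIRST(C)={a,b}

FOLLOW iteration:
FOLLOW(S) := {$}
[1]
  A→S S: FOLLOW(S) ⊇ FIRST(S) = {a,b,c}; new: +{a,b,c}
  C→C A: FOLLOW(C) ⊇ FIRST(A) = {a,b,c}; new: +{a,b,c}
  C→C A: FOLLOW(A) ⊇ FOLLOW(C) ⊇ {a,b,c}; new: +{a,b,c}
  S→C: FOLLOW(C) ⊇ FOLLOW(S) ⊇ {$,a,b,c}; new: +{$}
  S→b B: FOLLOW(B) ⊇ FOLLOW(S) ⊇ {$,a,b,c}; new: +{$,a,b,c}
  FOLLOW(S)={$,a,b,c}  FOLLOW(A)={a,b,c}  FOLLOW(B)={$,a,b,c}  FOLLOW(C)={$,a,b,c}
[2]
  C→C A: FOLLOW(A) ⊇ FOLLOW(C) ⊇ {$,a,b,c}; new: +{$}
  FOLLOW(S)={$,a,b,c}  FOLLOW(A)={$,a,b,c}  FOLLOW(B)={$,a,b,c}  FOLLOW(C)={$,a,b,c}
[3] done
  FOLLOW(S)={$,a,b,c}  FOLLOW(A)={$,a,b,c}  FOLLOW(B)={$,a,b,c}  FOLLOW(C)={$,a,b,c}

FOLLOW(C) = ["$", "a", "b", "c"]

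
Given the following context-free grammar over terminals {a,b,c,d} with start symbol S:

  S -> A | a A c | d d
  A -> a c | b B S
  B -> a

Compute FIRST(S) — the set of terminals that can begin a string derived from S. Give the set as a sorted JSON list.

Compute FIRST by fixpoint:
round 1:
  A via A→a c: +{a}
  A via A→b B S: +{b}
  B via B→a: +{a}
  S via S→A: +{a,b}
  S via S→d d: +{d}
  FIRST[S]={a,b,d}  FIRST[A]={a,b}  FIRST[B]={a}
round 2: — fixpoint
  FIRST[S]={a,b,d}  FIRST[A]={a,b}  FIRST[B]={a}

FIRST(S) = ["a", "b", "d"]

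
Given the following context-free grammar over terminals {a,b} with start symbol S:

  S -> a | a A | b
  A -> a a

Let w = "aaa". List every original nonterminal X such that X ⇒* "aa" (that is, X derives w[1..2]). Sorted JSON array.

CNF form of G:
  S -> T0 A | a | b
  A -> T0 T0
  T0 -> a

CYK table (by increasing span), restricted to cells inside w[1..2]:
  [1..1]={S,T0}  "a"  orig:{S}
  [2..2]={S,T0}  "a"  orig:{S}
  [1..2]={A}  "aa"

Original NTs in T[1,2] deriving "aa": ["A"]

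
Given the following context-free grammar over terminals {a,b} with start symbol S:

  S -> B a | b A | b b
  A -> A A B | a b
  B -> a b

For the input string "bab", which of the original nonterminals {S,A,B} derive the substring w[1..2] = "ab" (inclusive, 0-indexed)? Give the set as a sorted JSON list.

CNF form of G:
  S -> B T0 | T1 A | T1 T1
  A -> A X2 | T0 T1
  B -> T0 T1
  T0 -> a
  T1 -> b
  X2 -> A B

CYK table (by increasing span) — only the sub-triangle for w[1..2]:
  T[1,1] 'a' = {T0}  orig:{}
  T[2,2] 'b' = {T1}  orig:{}
  T[1,2] 'ab' = {A,B}

Original NTs in T[1,2] deriving "ab": ["A", "B"]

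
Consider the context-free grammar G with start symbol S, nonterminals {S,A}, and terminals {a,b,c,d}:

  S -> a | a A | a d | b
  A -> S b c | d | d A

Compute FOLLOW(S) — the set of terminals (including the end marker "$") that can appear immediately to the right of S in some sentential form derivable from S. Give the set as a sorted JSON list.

FIRST iteration:
iter 1:
  A via A→d: +{d}
  S via S→a: +{a}
  S via S→b: +{b}
  FIRST(S)={a,b}  FIRST(A)={d}
iter 2:
  A via A→S b c: +{a,b}
  FIRST(S)={a,b}  FIRST(A)={a,b,d}
iter 3: — fixpoint
  FIRST(S)={a,b}  FIRST(A)={a,b,d}

FOLLOW iteration:
initialize: $ ∈ FOLLOW(S)
[1]
  A→S b c: FOLLOW(S) ⊇ FIRST(b) = {b}; new: +{b}
  S→a A: FOLLOW(A) ⊇ FOLLOW(S) ⊇ {$,b}; new: +{$,b}
  S: {$,b}  A: {$,b}
[2] (no change)
  S: {$,b}  A: {$,b}

FOLLOW(S) = ["$", "b"]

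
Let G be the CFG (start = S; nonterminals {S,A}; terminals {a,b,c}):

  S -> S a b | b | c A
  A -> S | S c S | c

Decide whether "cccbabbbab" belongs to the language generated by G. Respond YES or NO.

CNF form of G:
  S -> S X5 | T2 A | b
  A -> S X3 | S X4 | T2 A | b | c
  T0 -> a
  T1 -> b
  T2 -> c
  X3 -> T0 T1
  X4 -> T2 S
  X5 -> T0 T1

CYK fill:
  cell(0,0) c: {A,T2}  orig:{A}
  cell(1,1) c: {A,T2}  orig:{A}
  cell(2,2) c: {A,T2}  orig:{A}
  cell(3,3) b: {A,S,T1}  orig:{A,S}
  cell(4,4) a: {T0}  orig:{}
  cell(5,5) b: {A,S,T1}  orig:{A,S}
  cell(6,6) b: {A,S,T1}  orig:{A,S}
  cell(7,7) b: {A,S,T1}  orig:{A,S}
  cell(8,8) a: {T0}  orig:{}
  cell(9,9) b: {A,S,T1}  orig:{A,S}
  cell(0,1) cc: {A,S}
  cell(1,2) cc: {A,S}
  cell(2,3) cb: {A,S,X4}  orig:{A,S}
  cell(3,4) ba: ∅
  cell(4,5) ab: {X3,X5}  orig:{}
  cell(5,6) bb: ∅
  cell(6,7) bb: ∅
  cell(7,8) ba: ∅
  cell(8,9) ab: {X3,X5}  orig:{}
  cell(0,2) ccc: {A,S,X4}  orig:{A,S}
  cell(1,3) ccb: {A,S,X4}  orig:{A,S}
  cell(2,4) cba: ∅
  cell(3,5) bab: {A,S}
  cell(4,6) abb: ∅
  cell(5,7) bbb: ∅
  cell(6,8) bba: ∅
  cell(7,9) bab: {A,S}
  cell(0,3) cccb: {A,S,X4}  orig:{A,S}
  cell(1,4) ccba: ∅
  cell(2,5) cbab: {A,S,X4}  orig:{A,S}
  cell(3,6) babb: ∅
  cell(4,7) abbb: ∅
  cell(5,8) bbba: ∅
  cell(6,9) bbab: ∅
  cell(0,4) cccba: ∅
  cell(1,5) ccbab: {A,S,X4}  orig:{A,S}
  cell(2,6) cbabb: ∅
  cell(3,7) babbb: ∅
  cell(4,8) abbba: ∅
  cell(5,9) bbbab: ∅
  cell(0,5) cccbab: {A,S,X4}  orig:{A,S}
  cell(1,6) ccbabb: ∅
  cell(2,7) cbabbb: ∅
  cell(3,8) babbba: ∅
  cell(4,9) abbbab: ∅
  cell(0,6) cccbabb: ∅
  cell(1,7) ccbabbb: ∅
  cell(2,8) cbabbba: ∅
  cell(3,9) babbbab: ∅
  cell(0,7) cccbabbb: ∅
  cell(1,8) ccbabbba: ∅
  cell(2,9) cbabbbab: ∅
  cell(0,8) cccbabbba: ∅
  cell(1,9) ccbabbbab: ∅
  cell(0,9) cccbabbbab: ∅

S ∉ T[0,9] ⇒ NO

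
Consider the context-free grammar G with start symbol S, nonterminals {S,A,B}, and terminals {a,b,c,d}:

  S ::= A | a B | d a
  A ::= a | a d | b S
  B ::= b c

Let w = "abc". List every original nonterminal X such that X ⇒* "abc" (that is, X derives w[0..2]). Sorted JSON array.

Convert to CNF:
  S -> T0 B | T0 T1 | T1 T0 | T2 S | a
  A -> T0 T1 | T2 S | a
  B -> T2 T3
  T0 -> a
  T1 -> d
  T2 -> b
  T3 -> c

CYK fill, restricted to cells inside w[0..2]:
  T[0,0] 'a' = {A,S,T0}  orig:{A,S}
  T[1,1] 'b' = {T2}  orig:{}
  T[2,2] 'c' = {T3}  orig:{}
  T[0,1] 'ab' = ∅
  T[1,2] 'bc' = {B}
  T[0,2] 'abc' = {S}

Original NTs in T[0,2] deriving "abc": ["S"]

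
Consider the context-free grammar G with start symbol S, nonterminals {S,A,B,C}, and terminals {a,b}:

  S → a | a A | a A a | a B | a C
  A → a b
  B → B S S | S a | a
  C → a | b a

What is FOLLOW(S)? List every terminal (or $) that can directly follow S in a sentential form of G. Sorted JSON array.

FIRST sets, iterate to fixpoint:
iter 1:
  A via A→a b: +{a}
  B via B→a: +{a}
  C via C→a: +{a}
  C via C→b a: +{b}
  S via S→a: +{a}
  S: {a}  A: {a}  B: {a}  C: {a,b}
iter 2: (stable)
  S: {a}  A: {a}  B: {a}  C: {a,b}

FOLLOW sets:
seed FOLLOW(S) with $
pass 1:
  B→B S S: FOLLOW(B) ⊇ FIRST(S) = {a}; new: +{a}
  B→B S S: FOLLOW(S) ⊇ FIRST(S) = {a}; new: +{a}
  S→a A: FOLLOW(A) ⊇ FOLLOW(S) ⊇ {$,a}; new: +{$,a}
  S→a B: FOLLOW(B) ⊇ FOLLOW(S) ⊇ {$,a}; new: +{$}
  S→a C: FOLLOW(C) ⊇ FOLLOW(S) ⊇ {$,a}; new: +{$,a}
  S: {$,a}  A: {$,a}  B: {$,a}  C: {$,a}
pass 2: done
  S: {$,a}  A: {$,a}  B: {$,a}  C: {$,a}

FOLLOW(S) = ["$", "a"]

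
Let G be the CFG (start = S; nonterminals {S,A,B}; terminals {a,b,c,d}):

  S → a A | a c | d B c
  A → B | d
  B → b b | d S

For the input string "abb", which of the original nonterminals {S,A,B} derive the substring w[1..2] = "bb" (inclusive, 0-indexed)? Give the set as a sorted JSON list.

CNF form of G:
  S -> T1 X4 | T2 A | T2 T3
  A -> T0 T0 | T1 S | d
  B -> T0 T0 | T1 S
  T0 -> b
  T1 -> d
  T2 -> a
  T3 -> c
  X4 -> B T3

CYK table (by increasing span) — only the sub-triangle for w[1..2]:
  cell(1,1) b: {T0}  orig:{}
  cell(2,2) b: {T0}  orig:{}
  cell(1,2) bb: {A,B}

Original NTs in T[1,2] deriving "bb": ["A", "B"]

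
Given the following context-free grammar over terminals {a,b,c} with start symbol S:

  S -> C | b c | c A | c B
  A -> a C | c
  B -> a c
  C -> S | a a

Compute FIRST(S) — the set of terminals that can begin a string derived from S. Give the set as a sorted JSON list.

FIRST iteration:
iter 1:
  A via A→a C: +{a}
  A via A→c: +{c}
  B via B→a c: +{a}
  C via C→a a: +{a}
  S via S→C: +{a}
  S via S→b c: +{b}
  S via S→c A: +{c}
  FIRST(S)={a,b,c}  FIRST(A)={a,c}  FIRST(B)={a}  FIRST(C)={a}
iter 2:
  C via C→S: +{b,c}
  FIRST(S)={a,b,c}  FIRST(A)={a,c}  FIRST(B)={a}  FIRST(C)={a,b,c}
iter 3: done
  FIRST(S)={a,b,c}  FIRST(A)={a,c}  FIRST(B)={a}  FIRST(C)={a,b,c}

FIRST(S) = ["a", "b", "c"]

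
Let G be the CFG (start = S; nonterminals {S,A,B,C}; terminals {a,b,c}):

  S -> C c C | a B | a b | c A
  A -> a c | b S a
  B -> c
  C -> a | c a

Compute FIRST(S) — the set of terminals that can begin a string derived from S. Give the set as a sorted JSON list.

FIRST sets, iterate to fixpoint:
[1]
  A via A→a c: +{a}
  A via A→b S a: +{b}
  B via B→c: +{c}
  C via C→a: +{a}
  C via C→c a: +{c}
  S via S→C c C: +{a,c}
  FIRST(S)={a,c}  FIRST(A)={a,b}  FIRST(B)={c}  FIRST(C)={a,c}
[2] done
  FIRST(S)={a,c}  FIRST(A)={a,b}  FIRST(B)={c}  FIRST(C)={a,c}

FIRST(S) = ["a", "c"]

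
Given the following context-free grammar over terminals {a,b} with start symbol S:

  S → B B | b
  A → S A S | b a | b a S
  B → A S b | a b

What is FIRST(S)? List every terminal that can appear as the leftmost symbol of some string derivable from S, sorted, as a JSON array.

FIRST sets, iterate to fixpoint:
round 1:
  A via A→b a: +{b}
  B via B→A S b: +{b}
  B via B→a b: +{a}
  S via S→B B: +{a,b}
  FIRST[S]={a,b}  FIRST[A]={b}  FIRST[B]={a,b}
round 2:
  A via A→S A S: +{a}
  FIRST[S]={a,b}  FIRST[A]={a,b}  FIRST[B]={a,b}
round 3: (stable)
  FIRST[S]={a,b}  FIRST[A]={a,b}  FIRST[B]={a,b}

FIRST(S) = ["a", "b"]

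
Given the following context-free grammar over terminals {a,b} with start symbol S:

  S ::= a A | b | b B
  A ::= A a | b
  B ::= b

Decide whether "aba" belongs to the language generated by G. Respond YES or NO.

Convert to CNF:
  S -> T0 A | T1 B | b
  A -> A T0 | b
  B -> b
  T0 -> a
  T1 -> b

Fill CYK table bottom-up:
  cell(0,0) a: {T0}  orig:{}
  cell(1,1) b: {A,B,S,T1}  orig:{A,B,S}
  cell(2,2) a: {T0}  orig:{}
  cell(0,1) ab: {S}
  cell(1,2) ba: {A}
  cell(0,2) aba: {S}

S ∈ T[0,2] ⇒ YES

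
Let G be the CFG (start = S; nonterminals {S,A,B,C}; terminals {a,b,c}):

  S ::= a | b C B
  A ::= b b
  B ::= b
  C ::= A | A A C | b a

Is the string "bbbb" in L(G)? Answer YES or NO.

CNF form of G:
  S -> T0 X3 | a
  A -> T0 T0
  B -> b
  C -> A X2 | T0 T0 | T0 T1
  T0 -> b
  T1 -> a
  X2 -> A C
  X3 -> C B

Fill CYK table bottom-up:
  T[0,0] 'b' = {B,T0}  orig:{B}
  T[1,1] 'b' = {B,T0}  orig:{B}
  T[2,2] 'b' = {B,T0}  orig:{B}
  T[3,3] 'b' = {B,T0}  orig:{B}
  T[0,1] 'bb' = {A,C}
  T[1,2] 'bb' = {A,C}
  T[2,3] 'bb' = {A,C}
  T[0,2] 'bbb' = {X3}  orig:{}
  T[1,3] 'bbb' = {X3}  orig:{}
  T[0,3] 'bbbb' = {S,X2}  orig:{S}

S ∈ T[0,3] ⇒ YES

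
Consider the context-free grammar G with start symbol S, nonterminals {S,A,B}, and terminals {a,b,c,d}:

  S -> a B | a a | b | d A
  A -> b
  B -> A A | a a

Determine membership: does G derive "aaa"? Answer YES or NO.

CNF form of G:
  S -> T0 B | T0 T0 | T1 A | b
  A -> b
  B -> A A | T0 T0
  T0 -> a
  T1 -> d

CYK table (by increasing span):
  cell(0,0) a: {T0}  orig:{}
  cell(1,1) a: {T0}  orig:{}
  cell(2,2) a: {T0}  orig:{}
  cell(0,1) aa: {B,S}
  cell(1,2) aa: {B,S}
  cell(0,2) aaa: {S}

S ∈ T[0,2] ⇒ YES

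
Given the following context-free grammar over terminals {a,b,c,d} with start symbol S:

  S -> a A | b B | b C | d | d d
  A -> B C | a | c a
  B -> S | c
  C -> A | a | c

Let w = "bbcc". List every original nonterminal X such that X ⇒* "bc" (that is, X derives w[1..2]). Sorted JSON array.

Convert to CNF:
  S -> T1 A | T2 B | T2 C | T3 T3 | d
  A -> B C | T0 T1 | a
  B -> T1 A | T2 B | T2 C | T3 T3 | c | d
  C -> B C | T0 T1 | a | c
  T0 -> c
  T1 -> a
  T2 -> b
  T3 -> d

CYK fill — only the sub-triangle for w[1..2]:
  T[1,1] 'b' = {T2}  orig:{}
  T[2,2] 'c' = {B,C,T0}  orig:{B,C}
  T[1,2] 'bc' = {B,S}

Original NTs in T[1,2] deriving "bc": ["B", "S"]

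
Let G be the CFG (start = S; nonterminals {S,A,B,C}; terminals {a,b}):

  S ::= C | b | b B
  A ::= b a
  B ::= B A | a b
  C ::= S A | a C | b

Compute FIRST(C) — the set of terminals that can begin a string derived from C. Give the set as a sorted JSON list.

Compute FIRST by fixpoint:
pass 1:
  A via A→b a: +{b}
  B via B→a b: +{a}
  C via C→a C: +{a}
  C via C→b: +{b}
  S via S→C: +{a,b}
  FIRST(S)={a,b}  FIRST(A)={b}  FIRST(B)={a}  FIRST(C)={a,b}
pass 2: — fixpoint
  FIRST(S)={a,b}  FIRST(A)={b}  FIRST(B)={a}  FIRST(C)={a,b}

FIRST(C) = ["a", "b"]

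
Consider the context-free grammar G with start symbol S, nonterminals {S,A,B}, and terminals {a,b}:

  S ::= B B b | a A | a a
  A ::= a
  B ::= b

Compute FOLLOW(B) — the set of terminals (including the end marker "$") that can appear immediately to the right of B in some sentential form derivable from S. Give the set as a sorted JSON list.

FIRST iteration:
pass 1:
  A via A→a: +{a}
  B via B→b: +{b}
  S via S→B B b: +{b}
  S via S→a A: +{a}
  FIRST(S)={a,b}  FIRST(A)={a}  FIRST(B)={b}
pass 2: (stable)
  FIRST(S)={a,b}  FIRST(A)={a}  FIRST(B)={b}

FOLLOW sets:
initialize: $ ∈ FOLLOW(S)
[1]
  S→B B b: FOLLOW(B) ⊇ FIRST(B) = {b}; new: +{b}
  S→a A: FOLLOW(A) ⊇ FOLLOW(S) ⊇ {$}; new: +{$}
  FOLLOW[S]={$}  FOLLOW[A]={$}  FOLLOW[B]={b}
[2] (no change)
  FOLLOW[S]={$}  FOLLOW[A]={$}  FOLLOW[B]={b}

FOLLOW(B) = ["b"]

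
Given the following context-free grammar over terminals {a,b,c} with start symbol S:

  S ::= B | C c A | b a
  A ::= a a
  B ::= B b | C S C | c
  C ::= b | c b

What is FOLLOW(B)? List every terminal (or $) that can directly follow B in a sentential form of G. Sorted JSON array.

Compute FIRST by fixpoint:
pass 1:
  A via A→a a: +{a}
  B via B→c: +{c}
  C via C→b: +{b}
  C via C→c b: +{c}
  S via S→B: +{c}
  S via S→C c A: +{b}
  FIRST[S]={b,c}  FIRST[A]={a}  FIRST[B]={c}  FIRST[C]={b,c}
pass 2:
  B via B→C S C: +{b}
  FIRST[S]={b,c}  FIRST[A]={a}  FIRST[B]={b,c}  FIRST[C]={b,c}
pass 3: (stable)
  FIRST[S]={b,c}  FIRST[A]={a}  FIRST[B]={b,c}  FIRST[C]={b,c}

FOLLOW iteration:
FOLLOW(S) := {$}
[1]
  B→B b: FOLLOW(B) ⊇ FIRST(b) = {b}; new: +{b}
  B→C S C: FOLLOW(C) ⊇ FIRST(S) = {b,c}; new: +{b,c}
  B→C S C: FOLLOW(S) ⊇ FIRST(C) = {b,c}; new: +{b,c}
  S→B: FOLLOW(B) ⊇ FOLLOW(S) ⊇ {$,b,c}; new: +{$,c}
  S→C c A: FOLLOW(A) ⊇ FOLLOW(S) ⊇ {$,b,c}; new: +{$,b,c}
  FOLLOW[S]={$,b,c}  FOLLOW[A]={$,b,c}  FOLLOW[B]={$,b,c}  FOLLOW[C]={b,c}
[2]
  B→C S C: FOLLOW(C) ⊇ FOLLOW(B) ⊇ {$,b,c}; new: +{$}
  FOLLOW[S]={$,b,c}  FOLLOW[A]={$,b,c}  FOLLOW[B]={$,b,c}  FOLLOW[C]={$,b,c}
[3] done
  FOLLOW[S]={$,b,c}  FOLLOW[A]={$,b,c}  FOLLOW[B]={$,b,c}  FOLLOW[C]={$,b,c}

FOLLOW(B) = ["$", "b", "c"]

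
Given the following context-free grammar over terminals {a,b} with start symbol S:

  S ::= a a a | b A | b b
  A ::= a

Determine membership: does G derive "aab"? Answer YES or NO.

CNF form of G:
  S -> T0 X2 | T1 A | T1 T1
  A -> a
  T0 -> a
  T1 -> b
  X2 -> T0 T0

CYK table (by increasing span):
  [0..0]={A,T0}  "a"  orig:{A}
  [1..1]={A,T0}  "a"  orig:{A}
  [2..2]={T1}  "b"  orig:{}
  [0..1]={X2}  "aa"  orig:{}
  [1..2]=∅  "ab"
  [0..2]=∅  "aab"

S ∉ T[0,2] ⇒ NO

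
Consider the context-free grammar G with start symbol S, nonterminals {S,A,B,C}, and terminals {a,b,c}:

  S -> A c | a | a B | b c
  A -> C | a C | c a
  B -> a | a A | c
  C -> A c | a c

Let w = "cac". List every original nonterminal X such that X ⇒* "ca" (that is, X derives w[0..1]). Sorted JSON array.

CNF form of G:
  S -> A T0 | T1 B | T2 T0 | a
  A -> A T0 | T0 T1 | T1 C | T1 T0
  B -> T1 A | a | c
  C -> A T0 | T1 T0
  T0 -> c
  T1 -> a
  T2 -> b

CYK table (by increasing span) — only the sub-triangle for w[0..1]:
  cell(0,0) c: {B,T0}  orig:{B}
  cell(1,1) a: {B,S,T1}  orig:{B,S}
  cell(0,1) ca: {A}

Original NTs in T[0,1] deriving "ca": ["A"]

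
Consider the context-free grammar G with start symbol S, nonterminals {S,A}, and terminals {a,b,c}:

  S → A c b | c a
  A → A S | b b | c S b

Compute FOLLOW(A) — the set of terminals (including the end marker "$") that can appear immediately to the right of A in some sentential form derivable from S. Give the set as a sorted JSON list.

FIRST iteration:
[1]
  A via A→b b: +{b}
  A via A→c S b: +{c}
  S via S→A c b: +{b,c}
  FIRST(S)={b,c}  FIRST(A)={b,c}
[2] done
  FIRST(S)={b,c}  FIRST(A)={b,c}

FOLLOW sets:
FOLLOW(S) := {$}
pass 1:
  A→A S: FOLLOW(A) ⊇ FIRST(S) = {b,c}; new: +{b,c}
  A→A S: FOLLOW(S) ⊇ FOLLOW(A) ⊇ {b,c}; new: +{b,c}
  FOLLOW[S]={$,b,c}  FOLLOW[A]={b,c}
pass 2: (stable)
  FOLLOW[S]={$,b,c}  FOLLOW[A]={b,c}

FOLLOW(A) = ["b", "c"]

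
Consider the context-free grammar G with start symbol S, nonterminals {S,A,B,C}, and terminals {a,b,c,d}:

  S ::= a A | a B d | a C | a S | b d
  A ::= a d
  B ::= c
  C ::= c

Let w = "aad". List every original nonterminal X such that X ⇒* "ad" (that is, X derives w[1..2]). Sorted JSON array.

Convert to CNF:
  S -> T0 A | T0 C | T0 S | T0 X3 | T2 T1
  A -> T0 T1
  B -> c
  C -> c
  T0 -> a
  T1 -> d
  T2 -> b
  X3 -> B T1

CYK table (by increasing span) — only the sub-triangle for w[1..2]:
  [1..1]={T0}  "a"  orig:{}
  [2..2]={T1}  "d"  orig:{}
  [1..2]={A}  "ad"

Original NTs in T[1,2] deriving "ad": ["A"]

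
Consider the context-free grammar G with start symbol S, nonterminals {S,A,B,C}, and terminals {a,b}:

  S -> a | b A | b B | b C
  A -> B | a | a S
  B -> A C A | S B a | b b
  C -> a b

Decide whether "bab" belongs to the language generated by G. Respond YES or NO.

CNF form of G:
  S -> T1 A | T1 B | T1 C | a
  A -> A X2 | S X3 | T0 S | T1 T1 | a
  B -> A X4 | S X5 | T1 T1
  C -> T0 T1
  T0 -> a
  T1 -> b
  X2 -> C A
  X3 -> B T0
  X4 -> C A
  X5 -> B T0

CYK fill:
  T[0,0] 'b' = {T1}  orig:{}
  T[1,1] 'a' = {A,S,T0}  orig:{A,S}
  T[2,2] 'b' = {T1}  orig:{}
  T[0,1] 'ba' = {S}
  T[1,2] 'ab' = {C}
  T[0,2] 'bab' = {S}

S ∈ T[0,2] ⇒ YES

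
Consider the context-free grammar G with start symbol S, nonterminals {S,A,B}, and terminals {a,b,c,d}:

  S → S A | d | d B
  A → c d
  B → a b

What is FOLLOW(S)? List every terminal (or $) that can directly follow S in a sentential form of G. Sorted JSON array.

FIRST sets, iterate to fixpoint:
pass 1:
  A via A→c d: +{c}
  B via B→a b: +{a}
  S via S→d: +{d}
  FIRST[S]={d}  FIRST[A]={c}  FIRST[B]={a}
pass 2: (no change)
  FIRST[S]={d}  FIRST[A]={c}  FIRST[B]={a}

FOLLOW iteration:
FOLLOW(S) := {$}
round 1:
  S→S A: FOLLOW(S) ⊇ FIRST(A) = {c}; new: +{c}
  S→S A: FOLLOW(A) ⊇ FOLLOW(S) ⊇ {$,c}; new: +{$,c}
  S→d B: FOLLOW(B) ⊇ FOLLOW(S) ⊇ {$,c}; new: +{$,c}
  FOLLOW(S)={$,c}  FOLLOW(A)={$,c}  FOLLOW(B)={$,c}
round 2: done
  FOLLOW(S)={$,c}  FOLLOW(A)={$,c}  FOLLOW(B)={$,c}

FOLLOW(S) = ["$", "c"]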